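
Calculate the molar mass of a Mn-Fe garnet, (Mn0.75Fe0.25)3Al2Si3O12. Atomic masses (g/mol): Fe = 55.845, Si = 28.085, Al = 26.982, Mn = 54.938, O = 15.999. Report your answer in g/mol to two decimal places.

The formula mass is the sum 2.25(54.938) + 0.75(55.845) + 2(26.982) + 3(28.085) + 12(15.999).

495.70 g/mol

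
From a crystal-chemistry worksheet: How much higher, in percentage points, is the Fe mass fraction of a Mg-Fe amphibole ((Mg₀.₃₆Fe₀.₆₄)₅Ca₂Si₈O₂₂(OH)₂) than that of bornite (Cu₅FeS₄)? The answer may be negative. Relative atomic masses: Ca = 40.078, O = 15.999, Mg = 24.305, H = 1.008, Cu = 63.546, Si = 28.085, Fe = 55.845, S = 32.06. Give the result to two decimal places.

First mineral: 178.704 g Fe in 913.281 g formula = 19.57 wt% Fe.
Second mineral: 55.845 g Fe in 501.815 g formula = 11.13 wt% Fe.
19.57% − 11.13% gives a difference of 8.44 percentage points.

8.44 percentage points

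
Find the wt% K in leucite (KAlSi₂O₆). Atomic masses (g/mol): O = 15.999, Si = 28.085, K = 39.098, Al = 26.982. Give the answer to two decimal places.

M(KAlSi₂O₆) = 218.244 g/mol.
K contributes 1 × 39.098 = 39.098 g per mole.
39.098/218.244 = 0.1791 → 17.91%.

17.91 wt%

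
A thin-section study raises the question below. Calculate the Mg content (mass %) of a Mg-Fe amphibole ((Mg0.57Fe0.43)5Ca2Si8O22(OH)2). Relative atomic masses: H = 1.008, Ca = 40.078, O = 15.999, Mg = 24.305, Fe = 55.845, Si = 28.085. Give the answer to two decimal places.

Formula mass = 2.85×24.305 + 2.15×55.845 + 2×40.078 + 8×28.085 + 24×15.999 + 2×1.008 = 880.164 g/mol, of which 69.269 g is Mg.
So Mg makes up 69.269/880.164 = 0.0787 of the mass, i.e. 7.87%.

7.87 mass %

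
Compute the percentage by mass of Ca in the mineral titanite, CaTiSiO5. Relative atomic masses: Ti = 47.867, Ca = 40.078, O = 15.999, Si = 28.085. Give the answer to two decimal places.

Formula mass = 1*40.078 + 1*47.867 + 1*28.085 + 5*15.999 = 196.025 g/mol, of which 40.078 g is Ca.
So Ca makes up 40.078/196.025 = 0.2045 of the mass, i.e. 20.45%.

20.45 weight percent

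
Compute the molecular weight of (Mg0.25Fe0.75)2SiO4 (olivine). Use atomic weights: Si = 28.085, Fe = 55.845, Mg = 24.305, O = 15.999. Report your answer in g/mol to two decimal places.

188.00 g/mol

The formula mass is the sum 0.50×24.305 + 1.50×55.845 + 1×28.085 + 4×15.999.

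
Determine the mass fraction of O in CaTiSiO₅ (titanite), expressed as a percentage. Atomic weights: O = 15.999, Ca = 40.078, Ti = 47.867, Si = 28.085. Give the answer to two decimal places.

M(CaTiSiO₅) = 196.025 g/mol.
O contributes 5 × 15.999 = 79.995 g per mole.
79.995/196.025 = 0.4081 → 40.81%.

40.81 weight percent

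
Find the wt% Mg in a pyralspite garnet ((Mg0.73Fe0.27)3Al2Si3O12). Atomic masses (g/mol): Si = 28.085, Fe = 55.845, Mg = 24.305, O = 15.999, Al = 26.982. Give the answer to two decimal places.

M((Mg0.73Fe0.27)3Al2Si3O12) = 428.669 g/mol.
Mg contributes 2.19 × 24.305 = 53.228 g per mole.
53.228/428.669 = 0.1242 → 12.42%.

12.42 weight percent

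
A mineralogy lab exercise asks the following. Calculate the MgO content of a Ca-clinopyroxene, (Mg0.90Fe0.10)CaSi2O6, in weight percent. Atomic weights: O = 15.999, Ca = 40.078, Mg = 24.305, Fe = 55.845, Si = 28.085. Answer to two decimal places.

16.51 wt%

Formula mass = 219.701 g/mol.
0.90 Mg → 0.9000 mol MgO per formula unit; M(MgO) = 40.304, so MgO mass = 36.274 g.
36.274/219.701 × 100 = 16.51 wt%.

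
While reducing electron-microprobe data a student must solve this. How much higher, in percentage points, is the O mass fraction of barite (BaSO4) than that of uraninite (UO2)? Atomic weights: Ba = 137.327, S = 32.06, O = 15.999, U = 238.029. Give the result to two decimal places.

O in BaSO4: molar mass 233.383 g/mol; 4×15.999 = 63.996 g → 27.42 wt%.
O in UO2: molar mass 270.027 g/mol; 2×15.999 = 31.998 g → 11.85 wt%.
Difference = 27.42 − 11.85 = 15.57 percentage points.

15.57 percentage points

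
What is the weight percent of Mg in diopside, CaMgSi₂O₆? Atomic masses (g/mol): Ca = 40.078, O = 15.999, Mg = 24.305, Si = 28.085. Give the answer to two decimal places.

11.22 mass %

Molar mass of CaMgSi₂O₆: 1·40.078 + 1·24.305 + 2·28.085 + 6·15.999 = 216.547 g/mol.
Mass of Mg per formula unit: 1 × 24.305 = 24.305 g.
Weight fraction Mg = 24.305 / 216.547 = 0.1122.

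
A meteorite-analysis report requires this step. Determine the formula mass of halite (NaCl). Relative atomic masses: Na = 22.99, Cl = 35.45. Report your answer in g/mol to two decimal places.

58.44 g/mol

The formula mass is the sum 1×22.99 + 1×35.45.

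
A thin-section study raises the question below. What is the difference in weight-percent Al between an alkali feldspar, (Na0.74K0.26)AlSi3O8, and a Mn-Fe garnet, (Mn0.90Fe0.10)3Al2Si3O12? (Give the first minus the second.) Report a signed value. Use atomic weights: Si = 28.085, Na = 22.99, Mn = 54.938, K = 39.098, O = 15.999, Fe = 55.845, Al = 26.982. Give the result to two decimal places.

-0.77 percentage points

Al in (Na0.74K0.26)AlSi3O8: molar mass 266.407 g/mol; 1×26.982 = 26.982 g → 10.13 wt%.
Al in (Mn0.90Fe0.10)3Al2Si3O12: molar mass 495.293 g/mol; 2×26.982 = 53.964 g → 10.90 wt%.
Difference = 10.13 − 10.90 = -0.77 percentage points.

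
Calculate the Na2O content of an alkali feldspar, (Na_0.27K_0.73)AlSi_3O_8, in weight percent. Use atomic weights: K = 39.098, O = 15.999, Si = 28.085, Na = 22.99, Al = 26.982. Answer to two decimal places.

3.05 wt%

M((Na_0.27K_0.73)AlSi_3O_8) = 273.978 g/mol; M(Na2O) = 61.979 g/mol.
Moles Na2O per formula unit = 0.27 Na ÷ 2 = 0.1350.
Na2O fraction = (0.1350 × 61.979) / 273.978 = 8.367/273.978 = 0.0305.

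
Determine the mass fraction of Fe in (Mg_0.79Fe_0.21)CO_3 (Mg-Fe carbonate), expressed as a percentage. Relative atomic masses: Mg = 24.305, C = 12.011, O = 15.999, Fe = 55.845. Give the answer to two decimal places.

Formula mass = 0.79·24.305 + 0.21·55.845 + 1·12.011 + 3·15.999 = 90.936 g/mol, of which 11.727 g is Fe.
So Fe makes up 11.727/90.936 = 0.1290 of the mass, i.e. 12.90%.

12.90 wt%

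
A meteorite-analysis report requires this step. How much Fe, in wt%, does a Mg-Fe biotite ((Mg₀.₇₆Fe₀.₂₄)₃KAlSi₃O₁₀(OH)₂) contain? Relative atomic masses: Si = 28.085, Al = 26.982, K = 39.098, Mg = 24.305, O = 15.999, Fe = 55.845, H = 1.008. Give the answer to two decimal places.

9.14 wt%

M((Mg₀.₇₆Fe₀.₂₄)₃KAlSi₃O₁₀(OH)₂) = 439.963 g/mol.
Fe contributes 0.72 × 55.845 = 40.208 g per mole.
40.208/439.963 = 0.0914 → 9.14%.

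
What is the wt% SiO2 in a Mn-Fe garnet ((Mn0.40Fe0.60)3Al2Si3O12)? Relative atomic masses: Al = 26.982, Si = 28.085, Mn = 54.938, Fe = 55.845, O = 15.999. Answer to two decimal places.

36.29 wt%

Molar mass of (Mn0.40Fe0.60)3Al2Si3O12 = 1.20·54.938 + 1.80·55.845 + 2·26.982 + 3·28.085 + 12·15.999 = 496.654 g/mol.
Each formula unit contains 3 Si, equivalent to 3/1 = 3.0000 mol SiO2.
M(SiO2) = 1×28.085 + 2×15.999 = 60.083 g/mol.
Mass of SiO2 per formula unit = 3.0000 × 60.083 = 180.249 g.
SiO2 wt% = 180.249 / 496.654 × 100 = 36.29%.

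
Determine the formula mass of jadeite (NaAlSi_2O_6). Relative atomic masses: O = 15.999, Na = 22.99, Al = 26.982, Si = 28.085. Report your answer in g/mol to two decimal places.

M = 1·22.99 + 1·26.982 + 2·28.085 + 6·15.999

202.14 g/mol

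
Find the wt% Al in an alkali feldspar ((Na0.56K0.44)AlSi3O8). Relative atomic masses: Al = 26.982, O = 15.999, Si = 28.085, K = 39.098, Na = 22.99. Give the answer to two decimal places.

Formula mass = 0.56·22.99 + 0.44·39.098 + 1·26.982 + 3·28.085 + 8·15.999 = 269.307 g/mol, of which 26.982 g is Al.
So Al makes up 26.982/269.307 = 0.1002 of the mass, i.e. 10.02%.

10.02 mass %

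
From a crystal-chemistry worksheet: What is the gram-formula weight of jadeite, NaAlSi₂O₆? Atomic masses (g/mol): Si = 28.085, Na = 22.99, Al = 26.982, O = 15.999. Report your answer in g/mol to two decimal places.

M = 1*22.99 + 1*26.982 + 2*28.085 + 6*15.999

202.14 g/mol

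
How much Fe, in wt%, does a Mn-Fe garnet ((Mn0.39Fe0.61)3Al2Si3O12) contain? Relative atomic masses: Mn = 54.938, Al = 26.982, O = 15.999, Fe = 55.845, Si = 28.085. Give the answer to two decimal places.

Formula mass = 1.17·54.938 + 1.83·55.845 + 2·26.982 + 3·28.085 + 12·15.999 = 496.681 g/mol, of which 102.196 g is Fe.
So Fe makes up 102.196/496.681 = 0.2058 of the mass, i.e. 20.58%.

20.58 wt%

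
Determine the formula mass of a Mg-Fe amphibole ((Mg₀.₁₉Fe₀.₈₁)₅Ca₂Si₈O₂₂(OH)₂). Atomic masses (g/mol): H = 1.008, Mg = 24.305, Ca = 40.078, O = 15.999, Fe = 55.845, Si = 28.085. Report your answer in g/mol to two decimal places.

940.09 g/mol

The formula mass is the sum 0.95(24.305) + 4.05(55.845) + 2(40.078) + 8(28.085) + 24(15.999) + 2(1.008).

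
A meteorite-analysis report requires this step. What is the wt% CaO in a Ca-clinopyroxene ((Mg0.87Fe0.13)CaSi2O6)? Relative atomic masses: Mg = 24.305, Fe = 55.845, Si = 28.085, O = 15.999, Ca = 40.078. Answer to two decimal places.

25.41 wt%

Molar mass of (Mg0.87Fe0.13)CaSi2O6 = 0.87*24.305 + 0.13*55.845 + 1*40.078 + 2*28.085 + 6*15.999 = 220.647 g/mol.
Each formula unit contains 1 Ca, equivalent to 1/1 = 1.0000 mol CaO.
M(CaO) = 1×40.078 + 1×15.999 = 56.077 g/mol.
Mass of CaO per formula unit = 1.0000 × 56.077 = 56.077 g.
CaO wt% = 56.077 / 220.647 × 100 = 25.41%.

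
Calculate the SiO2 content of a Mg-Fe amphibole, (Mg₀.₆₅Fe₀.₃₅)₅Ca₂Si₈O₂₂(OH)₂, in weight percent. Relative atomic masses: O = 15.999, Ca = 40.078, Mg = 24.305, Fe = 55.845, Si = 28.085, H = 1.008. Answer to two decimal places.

55.40 wt%

M((Mg₀.₆₅Fe₀.₃₅)₅Ca₂Si₈O₂₂(OH)₂) = 867.548 g/mol; M(SiO2) = 60.083 g/mol.
Moles SiO2 per formula unit = 8 Si ÷ 1 = 8.0000.
SiO2 fraction = (8.0000 × 60.083) / 867.548 = 480.664/867.548 = 0.5540.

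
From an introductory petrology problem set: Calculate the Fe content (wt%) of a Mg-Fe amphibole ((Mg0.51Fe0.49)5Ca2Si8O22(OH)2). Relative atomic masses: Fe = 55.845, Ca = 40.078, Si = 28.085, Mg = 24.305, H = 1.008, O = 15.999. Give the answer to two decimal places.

15.38 wt%

Molar mass of (Mg0.51Fe0.49)5Ca2Si8O22(OH)2: 2.55×24.305 + 2.45×55.845 + 2×40.078 + 8×28.085 + 24×15.999 + 2×1.008 = 889.626 g/mol.
Mass of Fe per formula unit: 2.45 × 55.845 = 136.820 g.
Weight fraction Fe = 136.820 / 889.626 = 0.1538.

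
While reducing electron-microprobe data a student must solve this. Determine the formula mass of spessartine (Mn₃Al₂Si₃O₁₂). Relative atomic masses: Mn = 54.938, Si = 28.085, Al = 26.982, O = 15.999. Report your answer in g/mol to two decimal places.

495.02 g/mol

Mn: 3 × 54.938 = 164.8140
Al: 2 × 26.982 = 53.9640
Si: 3 × 28.085 = 84.2550
O: 12 × 15.999 = 191.9880
Summing the contributions gives the formula mass.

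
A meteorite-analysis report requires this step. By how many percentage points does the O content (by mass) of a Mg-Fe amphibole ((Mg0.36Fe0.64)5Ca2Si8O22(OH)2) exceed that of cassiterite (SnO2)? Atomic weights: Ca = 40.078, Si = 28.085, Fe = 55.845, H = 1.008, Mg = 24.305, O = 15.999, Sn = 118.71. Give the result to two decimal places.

M((Mg0.36Fe0.64)5Ca2Si8O22(OH)2) = 913.281 g/mol, so wt% O = 383.976/913.281 × 100 = 42.04%.
M(SnO2) = 150.708 g/mol, so wt% O = 31.998/150.708 × 100 = 21.23%.
42.04 − 21.23 = 20.81 pp.

20.81 percentage points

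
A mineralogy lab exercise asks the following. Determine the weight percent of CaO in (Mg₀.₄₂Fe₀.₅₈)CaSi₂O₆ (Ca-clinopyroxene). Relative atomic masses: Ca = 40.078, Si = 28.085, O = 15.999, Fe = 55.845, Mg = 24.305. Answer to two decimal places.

23.88 wt%

Molar mass of (Mg₀.₄₂Fe₀.₅₈)CaSi₂O₆ = 0.42×24.305 + 0.58×55.845 + 1×40.078 + 2×28.085 + 6×15.999 = 234.840 g/mol.
Each formula unit contains 1 Ca, equivalent to 1/1 = 1.0000 mol CaO.
M(CaO) = 1×40.078 + 1×15.999 = 56.077 g/mol.
Mass of CaO per formula unit = 1.0000 × 56.077 = 56.077 g.
CaO wt% = 56.077 / 234.840 × 100 = 23.88%.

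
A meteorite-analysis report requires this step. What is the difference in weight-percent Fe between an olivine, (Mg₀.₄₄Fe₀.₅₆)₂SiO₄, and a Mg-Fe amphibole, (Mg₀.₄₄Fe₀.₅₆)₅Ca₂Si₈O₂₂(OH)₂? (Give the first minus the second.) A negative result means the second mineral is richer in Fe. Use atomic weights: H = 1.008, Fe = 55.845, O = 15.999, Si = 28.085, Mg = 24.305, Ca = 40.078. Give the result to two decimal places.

18.17 percentage points

First mineral: 62.546 g Fe in 176.016 g formula = 35.53 wt% Fe.
Second mineral: 156.366 g Fe in 900.665 g formula = 17.36 wt% Fe.
35.53% − 17.36% gives a difference of 18.17 percentage points.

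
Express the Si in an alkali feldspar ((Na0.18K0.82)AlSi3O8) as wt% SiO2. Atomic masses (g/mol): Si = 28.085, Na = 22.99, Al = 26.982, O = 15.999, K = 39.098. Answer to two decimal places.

65.44 wt%

Molar mass of (Na0.18K0.82)AlSi3O8 = 0.18×22.99 + 0.82×39.098 + 1×26.982 + 3×28.085 + 8×15.999 = 275.428 g/mol.
Each formula unit contains 3 Si, equivalent to 3/1 = 3.0000 mol SiO2.
M(SiO2) = 1×28.085 + 2×15.999 = 60.083 g/mol.
Mass of SiO2 per formula unit = 3.0000 × 60.083 = 180.249 g.
SiO2 wt% = 180.249 / 275.428 × 100 = 65.44%.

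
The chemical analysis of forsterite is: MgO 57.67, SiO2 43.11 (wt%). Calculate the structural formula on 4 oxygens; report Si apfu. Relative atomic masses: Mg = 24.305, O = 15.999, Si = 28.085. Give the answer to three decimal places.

1.001 Si apfu

MgO (M=40.304): mol = 1.43088; Mg = 1.43088, O = 1.43088.
SiO2 (M=60.083): mol = 0.71751; Si = 0.71751, O = 1.43502.
ΣO = 2.86590; factor = 4/ΣO = 1.39572.
Si apfu = 0.71751 × 1.39572 = 1.001.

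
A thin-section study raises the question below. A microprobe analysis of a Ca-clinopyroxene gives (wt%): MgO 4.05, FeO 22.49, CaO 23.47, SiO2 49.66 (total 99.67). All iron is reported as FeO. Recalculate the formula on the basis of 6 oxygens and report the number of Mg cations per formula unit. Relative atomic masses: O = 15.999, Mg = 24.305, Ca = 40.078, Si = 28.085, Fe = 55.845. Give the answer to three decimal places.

4.05 wt% MgO ÷ 40.304 g/mol = 0.10049 mol, giving 0.10049 Mg and 0.10049 O.
22.49 wt% FeO ÷ 71.844 g/mol = 0.31304 mol, giving 0.31304 Fe and 0.31304 O.
23.47 wt% CaO ÷ 56.077 g/mol = 0.41853 mol, giving 0.41853 Ca and 0.41853 O.
49.66 wt% SiO2 ÷ 60.083 g/mol = 0.82652 mol, giving 0.82652 Si and 1.65304 O.
Oxygen sums to 2.48510; scaling by 6/2.48510 = 2.41439 puts the formula on 6 O.
Mg: 0.10049 × 2.41439 = 0.243 atoms per formula unit.

0.243 Mg apfu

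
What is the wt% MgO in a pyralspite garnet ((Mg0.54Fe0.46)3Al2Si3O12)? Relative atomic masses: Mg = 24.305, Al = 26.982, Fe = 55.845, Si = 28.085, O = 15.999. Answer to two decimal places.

14.62 wt%

Formula mass = 446.647 g/mol.
1.62 Mg → 1.6200 mol MgO per formula unit; M(MgO) = 40.304, so MgO mass = 65.292 g.
65.292/446.647 × 100 = 14.62 wt%.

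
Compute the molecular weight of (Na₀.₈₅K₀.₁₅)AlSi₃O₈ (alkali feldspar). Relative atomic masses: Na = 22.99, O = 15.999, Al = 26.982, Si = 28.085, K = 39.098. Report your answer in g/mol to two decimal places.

The formula mass is the sum 0.85×22.99 + 0.15×39.098 + 1×26.982 + 3×28.085 + 8×15.999.

264.64 g/mol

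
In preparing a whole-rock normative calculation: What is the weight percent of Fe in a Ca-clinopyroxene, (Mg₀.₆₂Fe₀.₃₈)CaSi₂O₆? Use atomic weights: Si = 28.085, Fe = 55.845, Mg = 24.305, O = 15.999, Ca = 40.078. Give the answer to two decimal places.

Molar mass of (Mg₀.₆₂Fe₀.₃₈)CaSi₂O₆: 0.62×24.305 + 0.38×55.845 + 1×40.078 + 2×28.085 + 6×15.999 = 228.532 g/mol.
Mass of Fe per formula unit: 0.38 × 55.845 = 21.221 g.
Weight fraction Fe = 21.221 / 228.532 = 0.0929.

9.29 wt%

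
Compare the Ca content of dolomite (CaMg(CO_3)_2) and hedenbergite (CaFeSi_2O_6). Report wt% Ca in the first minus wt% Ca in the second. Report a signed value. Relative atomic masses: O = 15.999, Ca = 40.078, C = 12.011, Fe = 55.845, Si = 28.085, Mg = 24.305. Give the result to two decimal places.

First mineral: 40.078 g Ca in 184.399 g formula = 21.73 wt% Ca.
Second mineral: 40.078 g Ca in 248.087 g formula = 16.15 wt% Ca.
21.73% − 16.15% gives a difference of 5.58 percentage points.

5.58 percentage points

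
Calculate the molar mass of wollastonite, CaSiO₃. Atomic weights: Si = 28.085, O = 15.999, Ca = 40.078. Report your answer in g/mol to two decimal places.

116.16 g/mol

The formula mass is the sum 1(40.078) + 1(28.085) + 3(15.999).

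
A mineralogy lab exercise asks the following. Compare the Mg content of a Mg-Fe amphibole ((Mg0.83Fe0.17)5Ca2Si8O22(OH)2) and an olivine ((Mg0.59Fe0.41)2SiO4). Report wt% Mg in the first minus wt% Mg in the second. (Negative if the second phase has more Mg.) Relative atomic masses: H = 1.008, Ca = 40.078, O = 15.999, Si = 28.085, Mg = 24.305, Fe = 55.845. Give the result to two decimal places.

-5.20 percentage points

First mineral: 100.866 g Mg in 839.162 g formula = 12.02 wt% Mg.
Second mineral: 28.680 g Mg in 166.554 g formula = 17.22 wt% Mg.
12.02% − 17.22% gives a difference of -5.20 percentage points.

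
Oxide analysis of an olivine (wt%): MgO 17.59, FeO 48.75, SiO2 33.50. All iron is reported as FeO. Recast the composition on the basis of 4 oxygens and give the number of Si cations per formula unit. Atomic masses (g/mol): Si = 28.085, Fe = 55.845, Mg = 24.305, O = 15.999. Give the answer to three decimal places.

MgO: 17.59/40.304 = 0.43643 mol → 0.43643 mol Mg, 0.43643 mol O.
FeO: 48.75/71.844 = 0.67855 mol → 0.67855 mol Fe, 0.67855 mol O.
SiO2: 33.50/60.083 = 0.55756 mol → 0.55756 mol Si, 1.11512 mol O.
Total oxygen = 2.23010 mol. Normalization factor = 4/2.23010 = 1.79364.
Si per 4 O = 0.55756 × 1.79364 = 1.000.

1.000 Si apfu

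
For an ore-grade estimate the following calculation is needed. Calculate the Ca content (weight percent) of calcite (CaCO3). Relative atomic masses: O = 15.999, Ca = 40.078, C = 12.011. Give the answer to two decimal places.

40.04 weight percent

Molar mass of CaCO3: 1*40.078 + 1*12.011 + 3*15.999 = 100.086 g/mol.
Mass of Ca per formula unit: 1 × 40.078 = 40.078 g.
Weight fraction Ca = 40.078 / 100.086 = 0.4004.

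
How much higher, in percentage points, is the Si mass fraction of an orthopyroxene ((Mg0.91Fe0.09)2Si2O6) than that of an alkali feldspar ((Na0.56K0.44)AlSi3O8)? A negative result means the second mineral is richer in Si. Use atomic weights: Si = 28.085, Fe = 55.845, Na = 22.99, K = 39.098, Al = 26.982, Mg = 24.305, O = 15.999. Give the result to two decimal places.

-4.08 percentage points

M((Mg0.91Fe0.09)2Si2O6) = 206.451 g/mol, so wt% Si = 56.170/206.451 × 100 = 27.21%.
M((Na0.56K0.44)AlSi3O8) = 269.307 g/mol, so wt% Si = 84.255/269.307 × 100 = 31.29%.
27.21 − 31.29 = -4.08 pp.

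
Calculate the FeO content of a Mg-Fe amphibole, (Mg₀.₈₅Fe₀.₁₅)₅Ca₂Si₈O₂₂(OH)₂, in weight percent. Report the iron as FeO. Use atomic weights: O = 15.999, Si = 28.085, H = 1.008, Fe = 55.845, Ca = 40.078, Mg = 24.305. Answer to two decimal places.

Formula mass = 836.008 g/mol.
0.75 Fe → 0.7500 mol FeO per formula unit; M(FeO) = 71.844, so FeO mass = 53.883 g.
53.883/836.008 × 100 = 6.45 wt%.

6.45 wt%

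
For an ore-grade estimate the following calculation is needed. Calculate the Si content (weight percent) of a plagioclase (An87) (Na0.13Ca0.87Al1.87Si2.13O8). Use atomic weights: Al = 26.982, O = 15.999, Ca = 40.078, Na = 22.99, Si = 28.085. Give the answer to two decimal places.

M(Na0.13Ca0.87Al1.87Si2.13O8) = 276.126 g/mol.
Si contributes 2.13 × 28.085 = 59.821 g per mole.
59.821/276.126 = 0.2166 → 21.66%.

21.66 weight percent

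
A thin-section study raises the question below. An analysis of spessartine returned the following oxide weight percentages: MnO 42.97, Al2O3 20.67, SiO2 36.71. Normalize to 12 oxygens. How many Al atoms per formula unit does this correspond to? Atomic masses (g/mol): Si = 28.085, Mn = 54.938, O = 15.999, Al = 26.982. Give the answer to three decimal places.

MnO (M=70.937): mol = 0.60575; Mn = 0.60575, O = 0.60575.
Al2O3 (M=101.961): mol = 0.20272; Al = 0.40544, O = 0.60816.
SiO2 (M=60.083): mol = 0.61099; Si = 0.61099, O = 1.22198.
ΣO = 2.43589; factor = 12/ΣO = 4.92633.
Al apfu = 0.40544 × 4.92633 = 1.997.

1.997 Al apfu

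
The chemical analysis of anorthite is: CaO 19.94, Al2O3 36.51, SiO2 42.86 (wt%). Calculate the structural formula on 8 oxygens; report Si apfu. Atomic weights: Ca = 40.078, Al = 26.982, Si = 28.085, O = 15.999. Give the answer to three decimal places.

1.998 Si apfu

CaO (M=56.077): mol = 0.35558; Ca = 0.35558, O = 0.35558.
Al2O3 (M=101.961): mol = 0.35808; Al = 0.71616, O = 1.07424.
SiO2 (M=60.083): mol = 0.71335; Si = 0.71335, O = 1.42670.
ΣO = 2.85652; factor = 8/ΣO = 2.80061.
Si apfu = 0.71335 × 2.80061 = 1.998.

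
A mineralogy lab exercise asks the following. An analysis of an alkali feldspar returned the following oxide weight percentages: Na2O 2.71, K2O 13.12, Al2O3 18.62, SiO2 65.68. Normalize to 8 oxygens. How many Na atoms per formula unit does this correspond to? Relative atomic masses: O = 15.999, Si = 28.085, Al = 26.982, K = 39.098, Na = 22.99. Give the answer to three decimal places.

2.71 wt% Na2O ÷ 61.979 g/mol = 0.04372 mol, giving 0.08744 Na and 0.04372 O.
13.12 wt% K2O ÷ 94.195 g/mol = 0.13929 mol, giving 0.27858 K and 0.13929 O.
18.62 wt% Al2O3 ÷ 101.961 g/mol = 0.18262 mol, giving 0.36524 Al and 0.54786 O.
65.68 wt% SiO2 ÷ 60.083 g/mol = 1.09315 mol, giving 1.09315 Si and 2.18630 O.
Oxygen sums to 2.91717; scaling by 8/2.91717 = 2.74238 puts the formula on 8 O.
Na: 0.08744 × 2.74238 = 0.240 atoms per formula unit.

0.240 Na apfu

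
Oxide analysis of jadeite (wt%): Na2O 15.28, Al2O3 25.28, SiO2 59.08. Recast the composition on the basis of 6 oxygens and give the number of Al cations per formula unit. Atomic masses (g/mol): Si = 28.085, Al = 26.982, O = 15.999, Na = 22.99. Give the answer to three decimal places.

1.006 Al apfu

15.28 wt% Na2O ÷ 61.979 g/mol = 0.24654 mol, giving 0.49308 Na and 0.24654 O.
25.28 wt% Al2O3 ÷ 101.961 g/mol = 0.24794 mol, giving 0.49588 Al and 0.74382 O.
59.08 wt% SiO2 ÷ 60.083 g/mol = 0.98331 mol, giving 0.98331 Si and 1.96662 O.
Oxygen sums to 2.95698; scaling by 6/2.95698 = 2.02910 puts the formula on 6 O.
Al: 0.49588 × 2.02910 = 1.006 atoms per formula unit.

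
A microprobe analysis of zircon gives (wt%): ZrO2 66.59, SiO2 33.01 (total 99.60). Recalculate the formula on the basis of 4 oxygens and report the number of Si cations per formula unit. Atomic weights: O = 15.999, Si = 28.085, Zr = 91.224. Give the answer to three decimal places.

ZrO2 (M=123.222): mol = 0.54041; Zr = 0.54041, O = 1.08082.
SiO2 (M=60.083): mol = 0.54941; Si = 0.54941, O = 1.09882.
ΣO = 2.17964; factor = 4/ΣO = 1.83517.
Si apfu = 0.54941 × 1.83517 = 1.008.

1.008 Si apfu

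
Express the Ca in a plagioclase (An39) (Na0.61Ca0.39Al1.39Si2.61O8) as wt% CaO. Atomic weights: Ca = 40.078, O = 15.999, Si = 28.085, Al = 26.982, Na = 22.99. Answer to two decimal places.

Formula mass = 268.453 g/mol.
0.39 Ca → 0.3900 mol CaO per formula unit; M(CaO) = 56.077, so CaO mass = 21.870 g.
21.870/268.453 × 100 = 8.15 wt%.

8.15 wt%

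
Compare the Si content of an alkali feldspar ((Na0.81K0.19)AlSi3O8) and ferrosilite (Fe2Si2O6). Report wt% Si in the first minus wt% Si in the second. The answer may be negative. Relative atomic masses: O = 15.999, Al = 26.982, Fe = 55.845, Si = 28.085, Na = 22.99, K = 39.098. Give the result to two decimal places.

First mineral: 84.255 g Si in 265.280 g formula = 31.76 wt% Si.
Second mineral: 56.170 g Si in 263.854 g formula = 21.29 wt% Si.
31.76% − 21.29% gives a difference of 10.47 percentage points.

10.47 percentage points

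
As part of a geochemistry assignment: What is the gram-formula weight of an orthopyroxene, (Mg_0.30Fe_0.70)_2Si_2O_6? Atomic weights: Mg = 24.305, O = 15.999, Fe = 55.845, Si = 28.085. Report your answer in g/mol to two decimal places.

Mg: 0.60 × 24.305 = 14.5830
Fe: 1.40 × 55.845 = 78.1830
Si: 2 × 28.085 = 56.1700
O: 6 × 15.999 = 95.9940
Summing the contributions gives the formula mass.

244.93 g/mol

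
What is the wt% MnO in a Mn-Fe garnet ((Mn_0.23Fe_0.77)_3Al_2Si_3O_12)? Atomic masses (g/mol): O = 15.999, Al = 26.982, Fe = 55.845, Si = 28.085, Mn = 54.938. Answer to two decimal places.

M((Mn_0.23Fe_0.77)_3Al_2Si_3O_12) = 497.116 g/mol; M(MnO) = 70.937 g/mol.
Moles MnO per formula unit = 0.69 Mn ÷ 1 = 0.6900.
MnO fraction = (0.6900 × 70.937) / 497.116 = 48.947/497.116 = 0.0985.

9.85 wt%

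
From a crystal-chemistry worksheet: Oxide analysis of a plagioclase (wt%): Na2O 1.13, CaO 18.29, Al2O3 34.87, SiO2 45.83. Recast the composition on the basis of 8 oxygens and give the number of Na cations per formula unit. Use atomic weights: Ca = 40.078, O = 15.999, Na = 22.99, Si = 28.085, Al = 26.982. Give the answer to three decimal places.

Na2O (M=61.979): mol = 0.01823; Na = 0.03646, O = 0.01823.
CaO (M=56.077): mol = 0.32616; Ca = 0.32616, O = 0.32616.
Al2O3 (M=101.961): mol = 0.34199; Al = 0.68398, O = 1.02597.
SiO2 (M=60.083): mol = 0.76278; Si = 0.76278, O = 1.52556.
ΣO = 2.89592; factor = 8/ΣO = 2.76251.
Na apfu = 0.03646 × 2.76251 = 0.101.

0.101 Na apfu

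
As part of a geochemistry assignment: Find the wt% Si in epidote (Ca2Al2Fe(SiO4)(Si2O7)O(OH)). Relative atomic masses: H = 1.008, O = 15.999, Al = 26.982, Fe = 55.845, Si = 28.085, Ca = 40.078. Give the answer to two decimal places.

M(Ca2Al2Fe(SiO4)(Si2O7)O(OH)) = 483.215 g/mol.
Si contributes 3 × 28.085 = 84.255 g per mole.
84.255/483.215 = 0.1744 → 17.44%.

17.44 weight percent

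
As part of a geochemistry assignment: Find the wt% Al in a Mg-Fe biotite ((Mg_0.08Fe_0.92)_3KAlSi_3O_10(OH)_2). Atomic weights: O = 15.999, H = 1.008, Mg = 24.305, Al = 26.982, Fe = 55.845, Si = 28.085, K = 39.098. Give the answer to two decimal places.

5.35 weight percent

Molar mass of (Mg_0.08Fe_0.92)_3KAlSi_3O_10(OH)_2: 0.24·24.305 + 2.76·55.845 + 1·39.098 + 1·26.982 + 3·28.085 + 12·15.999 + 2·1.008 = 504.304 g/mol.
Mass of Al per formula unit: 1 × 26.982 = 26.982 g.
Weight fraction Al = 26.982 / 504.304 = 0.0535.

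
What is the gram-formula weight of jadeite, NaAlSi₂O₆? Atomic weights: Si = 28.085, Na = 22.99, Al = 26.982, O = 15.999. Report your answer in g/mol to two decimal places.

202.14 g/mol

The formula mass is the sum 1*22.99 + 1*26.982 + 2*28.085 + 6*15.999.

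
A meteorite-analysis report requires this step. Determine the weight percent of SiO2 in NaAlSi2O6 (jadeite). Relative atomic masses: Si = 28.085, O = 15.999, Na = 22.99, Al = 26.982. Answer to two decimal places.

M(NaAlSi2O6) = 202.136 g/mol; M(SiO2) = 60.083 g/mol.
Moles SiO2 per formula unit = 2 Si ÷ 1 = 2.0000.
SiO2 fraction = (2.0000 × 60.083) / 202.136 = 120.166/202.136 = 0.5945.

59.45 wt%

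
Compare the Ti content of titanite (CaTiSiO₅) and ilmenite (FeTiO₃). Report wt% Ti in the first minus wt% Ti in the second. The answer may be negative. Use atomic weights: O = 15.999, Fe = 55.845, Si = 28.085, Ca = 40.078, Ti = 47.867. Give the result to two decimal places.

Ti in CaTiSiO₅: molar mass 196.025 g/mol; 1×47.867 = 47.867 g → 24.42 wt%.
Ti in FeTiO₃: molar mass 151.709 g/mol; 1×47.867 = 47.867 g → 31.55 wt%.
Difference = 24.42 − 31.55 = -7.13 percentage points.

-7.13 percentage points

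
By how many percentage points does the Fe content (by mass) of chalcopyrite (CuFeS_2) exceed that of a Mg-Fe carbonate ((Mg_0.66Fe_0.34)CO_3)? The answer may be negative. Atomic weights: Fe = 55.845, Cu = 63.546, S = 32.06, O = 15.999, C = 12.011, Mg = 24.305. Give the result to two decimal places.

First mineral: 55.845 g Fe in 183.511 g formula = 30.43 wt% Fe.
Second mineral: 18.987 g Fe in 95.037 g formula = 19.98 wt% Fe.
30.43% − 19.98% gives a difference of 10.45 percentage points.

10.45 percentage points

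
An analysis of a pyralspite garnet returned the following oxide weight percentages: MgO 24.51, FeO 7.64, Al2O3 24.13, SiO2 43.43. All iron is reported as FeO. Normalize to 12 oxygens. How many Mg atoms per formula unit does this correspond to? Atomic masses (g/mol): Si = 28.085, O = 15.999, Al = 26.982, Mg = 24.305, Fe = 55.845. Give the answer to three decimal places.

24.51 wt% MgO ÷ 40.304 g/mol = 0.60813 mol, giving 0.60813 Mg and 0.60813 O.
7.64 wt% FeO ÷ 71.844 g/mol = 0.10634 mol, giving 0.10634 Fe and 0.10634 O.
24.13 wt% Al2O3 ÷ 101.961 g/mol = 0.23666 mol, giving 0.47332 Al and 0.70998 O.
43.43 wt% SiO2 ÷ 60.083 g/mol = 0.72283 mol, giving 0.72283 Si and 1.44566 O.
Oxygen sums to 2.87011; scaling by 12/2.87011 = 4.18102 puts the formula on 12 O.
Mg: 0.60813 × 4.18102 = 2.543 atoms per formula unit.

2.543 Mg apfu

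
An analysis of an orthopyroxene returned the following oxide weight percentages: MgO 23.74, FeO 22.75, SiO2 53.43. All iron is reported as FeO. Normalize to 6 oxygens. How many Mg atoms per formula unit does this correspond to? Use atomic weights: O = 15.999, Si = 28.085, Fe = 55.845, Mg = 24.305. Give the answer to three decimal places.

MgO: 23.74/40.304 = 0.58902 mol → 0.58902 mol Mg, 0.58902 mol O.
FeO: 22.75/71.844 = 0.31666 mol → 0.31666 mol Fe, 0.31666 mol O.
SiO2: 53.43/60.083 = 0.88927 mol → 0.88927 mol Si, 1.77854 mol O.
Total oxygen = 2.68422 mol. Normalization factor = 6/2.68422 = 2.23529.
Mg per 6 O = 0.58902 × 2.23529 = 1.317.

1.317 Mg apfu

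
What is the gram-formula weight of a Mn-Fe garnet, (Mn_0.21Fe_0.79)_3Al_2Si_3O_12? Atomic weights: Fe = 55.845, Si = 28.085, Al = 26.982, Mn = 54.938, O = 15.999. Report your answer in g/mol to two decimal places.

497.17 g/mol

The formula mass is the sum 0.63*54.938 + 2.37*55.845 + 2*26.982 + 3*28.085 + 12*15.999.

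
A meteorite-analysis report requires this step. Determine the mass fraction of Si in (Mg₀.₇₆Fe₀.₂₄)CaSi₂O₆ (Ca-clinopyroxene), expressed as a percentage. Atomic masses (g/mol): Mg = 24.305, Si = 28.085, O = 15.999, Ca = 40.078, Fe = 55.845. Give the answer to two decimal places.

M((Mg₀.₇₆Fe₀.₂₄)CaSi₂O₆) = 224.117 g/mol.
Si contributes 2 × 28.085 = 56.170 g per mole.
56.170/224.117 = 0.2506 → 25.06%.

25.06 weight percent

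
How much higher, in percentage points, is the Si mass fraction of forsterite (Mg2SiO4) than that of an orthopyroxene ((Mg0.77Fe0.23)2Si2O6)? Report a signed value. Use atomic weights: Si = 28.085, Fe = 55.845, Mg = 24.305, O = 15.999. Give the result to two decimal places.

-6.13 percentage points

Si in Mg2SiO4: molar mass 140.691 g/mol; 1×28.085 = 28.085 g → 19.96 wt%.
Si in (Mg0.77Fe0.23)2Si2O6: molar mass 215.282 g/mol; 2×28.085 = 56.170 g → 26.09 wt%.
Difference = 19.96 − 26.09 = -6.13 percentage points.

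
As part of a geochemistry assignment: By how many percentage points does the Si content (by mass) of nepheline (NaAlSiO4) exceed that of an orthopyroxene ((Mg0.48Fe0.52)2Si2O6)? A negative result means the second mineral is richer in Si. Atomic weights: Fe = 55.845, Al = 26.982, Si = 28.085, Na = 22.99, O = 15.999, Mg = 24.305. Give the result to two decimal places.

M(NaAlSiO4) = 142.053 g/mol, so wt% Si = 28.085/142.053 × 100 = 19.77%.
M((Mg0.48Fe0.52)2Si2O6) = 233.576 g/mol, so wt% Si = 56.170/233.576 × 100 = 24.05%.
19.77 − 24.05 = -4.28 pp.

-4.28 percentage points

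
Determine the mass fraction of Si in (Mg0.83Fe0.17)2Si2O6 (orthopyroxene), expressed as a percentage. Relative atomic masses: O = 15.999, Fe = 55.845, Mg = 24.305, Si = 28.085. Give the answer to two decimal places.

Molar mass of (Mg0.83Fe0.17)2Si2O6: 1.66*24.305 + 0.34*55.845 + 2*28.085 + 6*15.999 = 211.498 g/mol.
Mass of Si per formula unit: 2 × 28.085 = 56.170 g.
Weight fraction Si = 56.170 / 211.498 = 0.2656.

26.56 weight percent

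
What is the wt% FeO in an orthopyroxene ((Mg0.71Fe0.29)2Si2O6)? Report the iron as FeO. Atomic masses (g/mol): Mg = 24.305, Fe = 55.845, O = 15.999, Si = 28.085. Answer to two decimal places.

Molar mass of (Mg0.71Fe0.29)2Si2O6 = 1.42*24.305 + 0.58*55.845 + 2*28.085 + 6*15.999 = 219.067 g/mol.
Each formula unit contains 0.58 Fe, equivalent to 0.58/1 = 0.5800 mol FeO.
M(FeO) = 1×55.845 + 1×15.999 = 71.844 g/mol.
Mass of FeO per formula unit = 0.5800 × 71.844 = 41.670 g.
FeO wt% = 41.670 / 219.067 × 100 = 19.02%.

19.02 wt%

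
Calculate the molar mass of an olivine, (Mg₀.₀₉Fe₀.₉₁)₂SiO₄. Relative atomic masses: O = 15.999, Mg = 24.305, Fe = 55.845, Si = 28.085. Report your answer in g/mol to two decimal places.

198.09 g/mol

Mg: 0.18 × 24.305 = 4.3749
Fe: 1.82 × 55.845 = 101.6379
Si: 1 × 28.085 = 28.0850
O: 4 × 15.999 = 63.9960
Summing the contributions gives the formula mass.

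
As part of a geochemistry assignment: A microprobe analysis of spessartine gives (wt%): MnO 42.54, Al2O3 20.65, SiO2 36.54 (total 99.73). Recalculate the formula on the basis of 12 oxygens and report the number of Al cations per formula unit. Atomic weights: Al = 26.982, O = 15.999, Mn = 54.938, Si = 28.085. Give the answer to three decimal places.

2.006 Al apfu

MnO (M=70.937): mol = 0.59969; Mn = 0.59969, O = 0.59969.
Al2O3 (M=101.961): mol = 0.20253; Al = 0.40506, O = 0.60759.
SiO2 (M=60.083): mol = 0.60816; Si = 0.60816, O = 1.21632.
ΣO = 2.42360; factor = 12/ΣO = 4.95131.
Al apfu = 0.40506 × 4.95131 = 2.006.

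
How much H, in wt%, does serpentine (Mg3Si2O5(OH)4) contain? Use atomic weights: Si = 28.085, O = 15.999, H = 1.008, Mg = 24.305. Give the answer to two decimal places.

1.46 wt%

M(Mg3Si2O5(OH)4) = 277.108 g/mol.
H contributes 4 × 1.008 = 4.032 g per mole.
4.032/277.108 = 0.0146 → 1.46%.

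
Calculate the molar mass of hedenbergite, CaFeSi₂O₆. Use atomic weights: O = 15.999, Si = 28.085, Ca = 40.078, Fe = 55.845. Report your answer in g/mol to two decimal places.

248.09 g/mol

M = 1·40.078 + 1·55.845 + 2·28.085 + 6·15.999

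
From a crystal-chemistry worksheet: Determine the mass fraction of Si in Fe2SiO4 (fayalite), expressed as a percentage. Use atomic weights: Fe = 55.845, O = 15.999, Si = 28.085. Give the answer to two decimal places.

M(Fe2SiO4) = 203.771 g/mol.
Si contributes 1 × 28.085 = 28.085 g per mole.
28.085/203.771 = 0.1378 → 13.78%.

13.78 wt%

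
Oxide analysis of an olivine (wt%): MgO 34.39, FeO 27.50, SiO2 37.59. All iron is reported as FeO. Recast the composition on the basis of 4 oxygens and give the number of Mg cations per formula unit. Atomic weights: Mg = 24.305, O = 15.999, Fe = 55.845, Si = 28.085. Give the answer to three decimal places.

MgO (M=40.304): mol = 0.85327; Mg = 0.85327, O = 0.85327.
FeO (M=71.844): mol = 0.38277; Fe = 0.38277, O = 0.38277.
SiO2 (M=60.083): mol = 0.62563; Si = 0.62563, O = 1.25126.
ΣO = 2.48730; factor = 4/ΣO = 1.60817.
Mg apfu = 0.85327 × 1.60817 = 1.372.

1.372 Mg apfu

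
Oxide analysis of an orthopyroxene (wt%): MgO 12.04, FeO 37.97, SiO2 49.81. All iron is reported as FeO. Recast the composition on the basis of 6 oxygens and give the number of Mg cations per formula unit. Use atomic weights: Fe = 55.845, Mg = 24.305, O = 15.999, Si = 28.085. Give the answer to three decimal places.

12.04 wt% MgO ÷ 40.304 g/mol = 0.29873 mol, giving 0.29873 Mg and 0.29873 O.
37.97 wt% FeO ÷ 71.844 g/mol = 0.52851 mol, giving 0.52851 Fe and 0.52851 O.
49.81 wt% SiO2 ÷ 60.083 g/mol = 0.82902 mol, giving 0.82902 Si and 1.65804 O.
Oxygen sums to 2.48528; scaling by 6/2.48528 = 2.41421 puts the formula on 6 O.
Mg: 0.29873 × 2.41421 = 0.721 atoms per formula unit.

0.721 Mg apfu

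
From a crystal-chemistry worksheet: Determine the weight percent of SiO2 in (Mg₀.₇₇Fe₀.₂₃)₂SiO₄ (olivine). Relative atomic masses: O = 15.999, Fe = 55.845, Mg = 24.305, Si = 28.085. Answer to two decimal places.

38.71 wt%

M((Mg₀.₇₇Fe₀.₂₃)₂SiO₄) = 155.199 g/mol; M(SiO2) = 60.083 g/mol.
Moles SiO2 per formula unit = 1 Si ÷ 1 = 1.0000.
SiO2 fraction = (1.0000 × 60.083) / 155.199 = 60.083/155.199 = 0.3871.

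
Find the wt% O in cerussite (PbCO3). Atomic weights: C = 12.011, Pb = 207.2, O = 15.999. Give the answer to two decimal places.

17.96 wt%

M(PbCO3) = 267.208 g/mol.
O contributes 3 × 15.999 = 47.997 g per mole.
47.997/267.208 = 0.1796 → 17.96%.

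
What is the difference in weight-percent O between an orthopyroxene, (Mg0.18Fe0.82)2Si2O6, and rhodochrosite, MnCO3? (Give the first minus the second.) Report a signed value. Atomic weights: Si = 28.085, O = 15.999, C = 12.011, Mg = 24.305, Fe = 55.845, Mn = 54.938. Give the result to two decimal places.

O in (Mg0.18Fe0.82)2Si2O6: molar mass 252.500 g/mol; 6×15.999 = 95.994 g → 38.02 wt%.
O in MnCO3: molar mass 114.946 g/mol; 3×15.999 = 47.997 g → 41.76 wt%.
Difference = 38.02 − 41.76 = -3.74 percentage points.

-3.74 percentage points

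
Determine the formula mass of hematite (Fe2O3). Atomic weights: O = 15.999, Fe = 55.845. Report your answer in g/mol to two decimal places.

159.69 g/mol

M = 2×55.845 + 3×15.999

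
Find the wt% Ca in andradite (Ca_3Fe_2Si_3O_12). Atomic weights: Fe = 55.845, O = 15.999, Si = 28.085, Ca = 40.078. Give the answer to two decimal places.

Formula mass = 3·40.078 + 2·55.845 + 3·28.085 + 12·15.999 = 508.167 g/mol, of which 120.234 g is Ca.
So Ca makes up 120.234/508.167 = 0.2366 of the mass, i.e. 23.66%.

23.66 weight percent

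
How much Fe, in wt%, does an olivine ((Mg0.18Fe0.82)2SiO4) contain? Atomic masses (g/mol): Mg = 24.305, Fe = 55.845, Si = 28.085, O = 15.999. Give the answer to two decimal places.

Formula mass = 0.36·24.305 + 1.64·55.845 + 1·28.085 + 4·15.999 = 192.417 g/mol, of which 91.586 g is Fe.
So Fe makes up 91.586/192.417 = 0.4760 of the mass, i.e. 47.60%.

47.60 wt%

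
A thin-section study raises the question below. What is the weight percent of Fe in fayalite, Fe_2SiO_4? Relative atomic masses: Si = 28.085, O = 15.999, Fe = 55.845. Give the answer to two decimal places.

54.81 wt%

Molar mass of Fe_2SiO_4: 2*55.845 + 1*28.085 + 4*15.999 = 203.771 g/mol.
Mass of Fe per formula unit: 2 × 55.845 = 111.690 g.
Weight fraction Fe = 111.690 / 203.771 = 0.5481.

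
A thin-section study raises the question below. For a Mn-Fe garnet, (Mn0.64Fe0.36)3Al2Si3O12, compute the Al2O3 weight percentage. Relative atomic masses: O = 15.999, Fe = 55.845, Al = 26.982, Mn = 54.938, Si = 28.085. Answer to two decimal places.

M((Mn0.64Fe0.36)3Al2Si3O12) = 496.001 g/mol; M(Al2O3) = 101.961 g/mol.
Moles Al2O3 per formula unit = 2 Al ÷ 2 = 1.0000.
Al2O3 fraction = (1.0000 × 101.961) / 496.001 = 101.961/496.001 = 0.2056.

20.56 wt%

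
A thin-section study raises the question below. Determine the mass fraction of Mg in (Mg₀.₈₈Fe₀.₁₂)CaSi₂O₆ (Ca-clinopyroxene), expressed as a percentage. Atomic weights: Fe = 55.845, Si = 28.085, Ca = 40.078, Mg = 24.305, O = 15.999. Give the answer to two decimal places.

M((Mg₀.₈₈Fe₀.₁₂)CaSi₂O₆) = 220.332 g/mol.
Mg contributes 0.88 × 24.305 = 21.388 g per mole.
21.388/220.332 = 0.0971 → 9.71%.

9.71 mass %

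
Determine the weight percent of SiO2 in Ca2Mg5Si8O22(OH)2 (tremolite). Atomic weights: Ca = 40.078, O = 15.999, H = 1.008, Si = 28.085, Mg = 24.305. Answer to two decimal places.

59.17 wt%

Molar mass of Ca2Mg5Si8O22(OH)2 = 2×40.078 + 5×24.305 + 8×28.085 + 24×15.999 + 2×1.008 = 812.353 g/mol.
Each formula unit contains 8 Si, equivalent to 8/1 = 8.0000 mol SiO2.
M(SiO2) = 1×28.085 + 2×15.999 = 60.083 g/mol.
Mass of SiO2 per formula unit = 8.0000 × 60.083 = 480.664 g.
SiO2 wt% = 480.664 / 812.353 × 100 = 59.17%.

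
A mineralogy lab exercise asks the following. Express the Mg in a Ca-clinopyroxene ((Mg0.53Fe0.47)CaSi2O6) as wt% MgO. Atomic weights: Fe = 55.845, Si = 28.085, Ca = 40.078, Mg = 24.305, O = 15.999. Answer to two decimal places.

9.23 wt%

Molar mass of (Mg0.53Fe0.47)CaSi2O6 = 0.53*24.305 + 0.47*55.845 + 1*40.078 + 2*28.085 + 6*15.999 = 231.371 g/mol.
Each formula unit contains 0.53 Mg, equivalent to 0.53/1 = 0.5300 mol MgO.
M(MgO) = 1×24.305 + 1×15.999 = 40.304 g/mol.
Mass of MgO per formula unit = 0.5300 × 40.304 = 21.361 g.
MgO wt% = 21.361 / 231.371 × 100 = 9.23%.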